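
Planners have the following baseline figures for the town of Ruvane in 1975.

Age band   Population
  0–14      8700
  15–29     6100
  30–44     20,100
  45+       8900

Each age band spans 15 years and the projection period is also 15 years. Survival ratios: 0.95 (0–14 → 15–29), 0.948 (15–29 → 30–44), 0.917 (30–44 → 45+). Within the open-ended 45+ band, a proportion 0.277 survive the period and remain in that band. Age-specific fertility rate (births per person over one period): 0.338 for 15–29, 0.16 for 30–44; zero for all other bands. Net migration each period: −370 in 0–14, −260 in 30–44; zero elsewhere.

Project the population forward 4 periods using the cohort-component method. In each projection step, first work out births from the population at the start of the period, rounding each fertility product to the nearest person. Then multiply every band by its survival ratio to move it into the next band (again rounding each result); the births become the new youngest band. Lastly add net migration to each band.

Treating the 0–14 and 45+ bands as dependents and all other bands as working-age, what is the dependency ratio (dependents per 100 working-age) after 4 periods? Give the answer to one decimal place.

158.1

Call the groups 1 to 4, youngest first.
Period 1:
Births: 6100 × 0.338 = 2062  |  20100 × 0.16 = 3216 ⇒ total 5278
Group 2: 8700 × 0.95 = 8265
Group 3: 6100 × 0.948 = 5783
Group 4: 20100 × 0.917 + 8900 × 0.277 = 18432 + 2465 = 20897
Net migration: Group 1 − 370 → 4908; Group 3 − 260 → 5523
→ [4908, 8265, 5523, 20897]
Period 2:
Births: 8265 × 0.338 = 2794  |  5523 × 0.16 = 884 ⇒ total 3678
Group 2: 4908 × 0.95 = 4663
Group 3: 8265 × 0.948 = 7835
Group 4: 5523 × 0.917 + 20897 × 0.277 = 5065 + 5788 = 10853
Net migration: Group 1 − 370 → 3308; Group 3 − 260 → 7575
→ [3308, 4663, 7575, 10853]
Period 3:
Births: 4663 × 0.338 = 1576  |  7575 × 0.16 = 1212 ⇒ total 2788
Group 2: 3308 × 0.95 = 3143
Group 3: 4663 × 0.948 = 4421
Group 4: 7575 × 0.917 + 10853 × 0.277 = 6946 + 3006 = 9952
Net migration: Group 1 − 370 → 2418; Group 3 − 260 → 4161
→ [2418, 3143, 4161, 9952]
Period 4:
Births: 3143 × 0.338 = 1062  |  4161 × 0.16 = 666 ⇒ total 1728
Group 2: 2418 × 0.95 = 2297
Group 3: 3143 × 0.948 = 2980
Group 4: 4161 × 0.917 + 9952 × 0.277 = 3816 + 2757 = 6573
Net migration: Group 1 − 370 → 1358; Group 3 − 260 → 2720
→ [1358, 2297, 2720, 6573]
Dependents (band 0–14 + band 45+) = 1358 + 6573 = 7931; working-age = 5017; ratio = 7931/5017 × 100 = 158.1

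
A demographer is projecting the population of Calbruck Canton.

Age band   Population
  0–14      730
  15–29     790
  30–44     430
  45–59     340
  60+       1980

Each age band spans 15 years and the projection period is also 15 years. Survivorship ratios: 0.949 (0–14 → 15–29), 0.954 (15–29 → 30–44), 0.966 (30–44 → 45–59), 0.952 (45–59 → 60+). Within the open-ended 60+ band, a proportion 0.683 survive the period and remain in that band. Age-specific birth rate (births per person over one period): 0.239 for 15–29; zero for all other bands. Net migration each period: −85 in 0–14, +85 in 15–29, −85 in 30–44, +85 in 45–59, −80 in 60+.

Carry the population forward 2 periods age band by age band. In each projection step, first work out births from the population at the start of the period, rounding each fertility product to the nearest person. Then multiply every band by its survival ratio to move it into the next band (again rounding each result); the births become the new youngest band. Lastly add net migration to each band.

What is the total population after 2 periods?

3159

After projecting period 1:
Births: 790 × 0.239 = 189
15–29: 730 × 0.949 = 693
30–44: 790 × 0.954 = 754
45–59: 430 × 0.966 = 415
60+: 340 × 0.952 + 1980 × 0.683 = 324 + 1352 = 1676
Net migration: 0–14 − 85 → 104; 15–29 + 85 → 778; 30–44 − 85 → 669; 45–59 + 85 → 500; 60+ − 80 → 1596
End of period: [104, 778, 669, 500, 1596]
After projecting period 2:
Births: 778 × 0.239 = 186
15–29: 104 × 0.949 = 99
30–44: 778 × 0.954 = 742
45–59: 669 × 0.966 = 646
60+: 500 × 0.952 + 1596 × 0.683 = 476 + 1090 = 1566
Net migration: 0–14 − 85 → 101; 15–29 + 85 → 184; 30–44 − 85 → 657; 45–59 + 85 → 731; 60+ − 80 → 1486
End of period: [101, 184, 657, 731, 1486]
Total after period 2: 101 + 184 + 657 + 731 + 1486 = 3159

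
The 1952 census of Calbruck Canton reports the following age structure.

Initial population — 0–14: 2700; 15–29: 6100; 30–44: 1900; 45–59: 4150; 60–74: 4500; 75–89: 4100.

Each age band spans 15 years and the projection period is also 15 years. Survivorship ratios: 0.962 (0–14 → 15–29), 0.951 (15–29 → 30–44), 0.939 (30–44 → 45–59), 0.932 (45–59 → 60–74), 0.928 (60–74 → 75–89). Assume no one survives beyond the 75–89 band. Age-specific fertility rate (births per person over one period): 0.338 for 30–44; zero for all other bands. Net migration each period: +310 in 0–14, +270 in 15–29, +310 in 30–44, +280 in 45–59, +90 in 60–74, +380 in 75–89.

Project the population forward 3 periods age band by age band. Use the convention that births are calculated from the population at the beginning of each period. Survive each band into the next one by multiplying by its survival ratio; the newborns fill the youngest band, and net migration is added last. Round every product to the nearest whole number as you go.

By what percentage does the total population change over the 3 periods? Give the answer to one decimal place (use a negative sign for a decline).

-30.0

Numbering the bands 1..6 from youngest to oldest:
[period 1]
Births: 1900 × 0.338 = 642
Band 2: 2700 × 0.962 = 2597
Band 3: 6100 × 0.951 = 5801
Band 4: 1900 × 0.939 = 1784
Band 5: 4150 × 0.932 = 3868
Band 6: 4500 × 0.928 = 4176
Net migration: Band 1 + 310 → 952; Band 2 + 270 → 2867; Band 3 + 310 → 6111; Band 4 + 280 → 2064; Band 5 + 90 → 3958; Band 6 + 380 → 4556
Population now: 0–14=952, 15–29=2867, 30–44=6111, 45–59=2064, 60–74=3958, 75–89=4556
[period 2]
Births: 6111 × 0.338 = 2066
Band 2: 952 × 0.962 = 916
Band 3: 2867 × 0.951 = 2727
Band 4: 6111 × 0.939 = 5738
Band 5: 2064 × 0.932 = 1924
Band 6: 3958 × 0.928 = 3673
Net migration: Band 1 + 310 → 2376; Band 2 + 270 → 1186; Band 3 + 310 → 3037; Band 4 + 280 → 6018; Band 5 + 90 → 2014; Band 6 + 380 → 4053
Population now: 0–14=2376, 15–29=1186, 30–44=3037, 45–59=6018, 60–74=2014, 75–89=4053
[period 3]
Births: 3037 × 0.338 = 1027
Band 2: 2376 × 0.962 = 2286
Band 3: 1186 × 0.951 = 1128
Band 4: 3037 × 0.939 = 2852
Band 5: 6018 × 0.932 = 5609
Band 6: 2014 × 0.928 = 1869
Net migration: Band 1 + 310 → 1337; Band 2 + 270 → 2556; Band 3 + 310 → 1438; Band 4 + 280 → 3132; Band 5 + 90 → 5699; Band 6 + 380 → 2249
Population now: 0–14=1337, 15–29=2556, 30–44=1438, 45–59=3132, 60–74=5699, 75–89=2249
Total: 23450 → 16411; change = -7039; percentage change = -30.0%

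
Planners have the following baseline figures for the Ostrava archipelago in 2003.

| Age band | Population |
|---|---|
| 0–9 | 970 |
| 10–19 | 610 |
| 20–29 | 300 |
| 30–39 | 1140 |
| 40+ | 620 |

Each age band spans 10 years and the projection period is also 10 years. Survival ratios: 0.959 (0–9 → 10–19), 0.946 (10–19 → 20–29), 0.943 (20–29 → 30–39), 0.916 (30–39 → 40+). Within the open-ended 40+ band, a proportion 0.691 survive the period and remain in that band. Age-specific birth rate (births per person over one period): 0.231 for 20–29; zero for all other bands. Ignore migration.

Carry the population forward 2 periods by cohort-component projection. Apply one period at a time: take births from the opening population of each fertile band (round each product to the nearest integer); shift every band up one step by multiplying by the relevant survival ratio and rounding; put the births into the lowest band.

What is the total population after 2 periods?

2899

Period 1:
Births: 300 * 0.231 = 69
10–19: 970 * 0.959 = 930
20–29: 610 * 0.946 = 577
30–39: 300 * 0.943 = 283
40+: 1140 * 0.916 + 620 * 0.691 = 1044 + 428 = 1472
Giving 69 / 930 / 577 / 283 / 1472.
Period 2:
Births: 577 * 0.231 = 133
10–19: 69 * 0.959 = 66
20–29: 930 * 0.946 = 880
30–39: 577 * 0.943 = 544
40+: 283 * 0.916 + 1472 * 0.691 = 259 + 1017 = 1276
Giving 133 / 66 / 880 / 544 / 1276.
Total after period 2: 133 + 66 + 880 + 544 + 1276 = 2899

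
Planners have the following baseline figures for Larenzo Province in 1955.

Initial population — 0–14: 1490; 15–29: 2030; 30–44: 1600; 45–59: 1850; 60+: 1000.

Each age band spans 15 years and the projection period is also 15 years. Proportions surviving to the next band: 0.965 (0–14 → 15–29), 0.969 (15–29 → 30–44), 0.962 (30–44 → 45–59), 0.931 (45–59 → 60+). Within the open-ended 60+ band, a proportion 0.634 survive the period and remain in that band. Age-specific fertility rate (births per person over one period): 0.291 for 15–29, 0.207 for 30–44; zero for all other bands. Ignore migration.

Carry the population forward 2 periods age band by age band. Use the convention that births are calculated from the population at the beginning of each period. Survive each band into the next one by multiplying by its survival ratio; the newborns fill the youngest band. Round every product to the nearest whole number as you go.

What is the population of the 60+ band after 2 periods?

2927

Numbering the groups 1..5 from youngest to oldest:
After projecting period 1:
Births: 2030 × 0.291 = 591 ; 1600 × 0.207 = 331 — total 922
Group 2: 1490 × 0.965 = 1438
Group 3: 2030 × 0.969 = 1967
Group 4: 1600 × 0.962 = 1539
Group 5: 1850 × 0.931 + 1000 × 0.634 = 1722 + 634 = 2356
Giving 922 / 1438 / 1967 / 1539 / 2356.
After projecting period 2:
Births: 1438 × 0.291 = 418 ; 1967 × 0.207 = 407 — total 825
Group 2: 922 × 0.965 = 890
Group 3: 1438 × 0.969 = 1393
Group 4: 1967 × 0.962 = 1892
Group 5: 1539 × 0.931 + 2356 × 0.634 = 1433 + 1494 = 2927
Giving 825 / 890 / 1393 / 1892 / 2927.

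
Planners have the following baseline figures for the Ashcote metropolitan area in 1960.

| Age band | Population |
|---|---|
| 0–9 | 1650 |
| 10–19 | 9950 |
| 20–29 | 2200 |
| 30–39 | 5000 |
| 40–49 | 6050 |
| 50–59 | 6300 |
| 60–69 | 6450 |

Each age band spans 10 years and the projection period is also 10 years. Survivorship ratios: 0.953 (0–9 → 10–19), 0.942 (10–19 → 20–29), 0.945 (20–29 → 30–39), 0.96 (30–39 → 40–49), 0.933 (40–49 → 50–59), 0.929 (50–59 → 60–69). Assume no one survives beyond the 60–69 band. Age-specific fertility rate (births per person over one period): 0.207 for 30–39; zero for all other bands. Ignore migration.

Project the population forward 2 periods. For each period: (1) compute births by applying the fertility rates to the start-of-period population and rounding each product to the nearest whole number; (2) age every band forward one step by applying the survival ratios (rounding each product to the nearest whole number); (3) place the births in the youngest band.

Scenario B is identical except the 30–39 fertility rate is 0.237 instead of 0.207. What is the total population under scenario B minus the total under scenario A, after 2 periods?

— Period 1 —
Births: 5000 × 0.207 = 1035
10–19: 1650 × 0.953 = 1572
20–29: 9950 × 0.942 = 9373
30–39: 2200 × 0.945 = 2079
40–49: 5000 × 0.96 = 4800
50–59: 6050 × 0.933 = 5645
60–69: 6300 × 0.929 = 5853
→ [1035, 1572, 9373, 2079, 4800, 5645, 5853]
— Period 2 —
Births: 2079 × 0.207 = 430
10–19: 1035 × 0.953 = 986
20–29: 1572 × 0.942 = 1481
30–39: 9373 × 0.945 = 8857
40–49: 2079 × 0.96 = 1996
50–59: 4800 × 0.933 = 4478
60–69: 5645 × 0.929 = 5244
→ [430, 986, 1481, 8857, 1996, 4478, 5244]
Scenario A total after 2 periods: 23472
Scenario B projection —
— Period 1 —
Births: 5000 × 0.237 = 1185
10–19: 1650 × 0.953 = 1572
20–29: 9950 × 0.942 = 9373
30–39: 2200 × 0.945 = 2079
40–49: 5000 × 0.96 = 4800
50–59: 6050 × 0.933 = 5645
60–69: 6300 × 0.929 = 5853
→ [1185, 1572, 9373, 2079, 4800, 5645, 5853]
— Period 2 —
Births: 2079 × 0.237 = 493
10–19: 1185 × 0.953 = 1129
20–29: 1572 × 0.942 = 1481
30–39: 9373 × 0.945 = 8857
40–49: 2079 × 0.96 = 1996
50–59: 4800 × 0.933 = 4478
60–69: 5645 × 0.929 = 5244
→ [493, 1129, 1481, 8857, 1996, 4478, 5244]
Scenario B total after 2 periods: 23678
Difference B − A = 23678 − 23472 = 206

206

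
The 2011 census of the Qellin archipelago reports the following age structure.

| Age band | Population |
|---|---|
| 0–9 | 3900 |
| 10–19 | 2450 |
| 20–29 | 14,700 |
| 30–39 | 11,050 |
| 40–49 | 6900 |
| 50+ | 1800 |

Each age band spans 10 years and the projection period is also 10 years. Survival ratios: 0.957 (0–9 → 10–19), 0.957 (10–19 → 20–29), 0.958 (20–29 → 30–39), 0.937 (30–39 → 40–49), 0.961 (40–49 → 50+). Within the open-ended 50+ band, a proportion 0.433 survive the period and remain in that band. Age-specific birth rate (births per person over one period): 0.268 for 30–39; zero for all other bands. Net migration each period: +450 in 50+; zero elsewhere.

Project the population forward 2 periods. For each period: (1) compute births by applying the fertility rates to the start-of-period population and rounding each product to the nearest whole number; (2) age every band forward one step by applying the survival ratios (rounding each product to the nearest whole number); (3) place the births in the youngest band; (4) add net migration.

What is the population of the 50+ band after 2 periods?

13803

Numbering the bands 1..6 from youngest to oldest:
Period 1.
Births: 11050 × 0.268 = 2961
Band 2: 3900 × 0.957 = 3732
Band 3: 2450 × 0.957 = 2345
Band 4: 14700 × 0.958 = 14083
Band 5: 11050 × 0.937 = 10354
Band 6: 6900 × 0.961 + 1800 × 0.433 = 6631 + 779 = 7410
Net migration: Band 6 + 450 → 7860
End of period: [2961, 3732, 2345, 14083, 10354, 7860]
Period 2.
Births: 14083 × 0.268 = 3774
Band 2: 2961 × 0.957 = 2834
Band 3: 3732 × 0.957 = 3572
Band 4: 2345 × 0.958 = 2247
Band 5: 14083 × 0.937 = 13196
Band 6: 10354 × 0.961 + 7860 × 0.433 = 9950 + 3403 = 13353
Net migration: Band 6 + 450 → 13803
End of period: [3774, 2834, 3572, 2247, 13196, 13803]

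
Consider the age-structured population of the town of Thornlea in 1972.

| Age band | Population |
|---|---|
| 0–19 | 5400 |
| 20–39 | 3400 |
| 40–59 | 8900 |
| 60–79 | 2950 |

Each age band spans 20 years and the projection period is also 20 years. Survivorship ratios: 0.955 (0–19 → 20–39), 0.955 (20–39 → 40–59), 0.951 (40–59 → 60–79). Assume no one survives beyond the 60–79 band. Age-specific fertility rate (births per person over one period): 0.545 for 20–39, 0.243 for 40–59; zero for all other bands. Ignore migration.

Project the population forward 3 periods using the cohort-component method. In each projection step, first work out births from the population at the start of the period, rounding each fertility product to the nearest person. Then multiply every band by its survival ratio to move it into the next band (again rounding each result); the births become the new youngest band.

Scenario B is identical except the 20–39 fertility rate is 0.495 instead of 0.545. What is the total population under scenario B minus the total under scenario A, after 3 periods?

[period 1]
Births: 3400 × 0.545 = 1853 ; 8900 × 0.243 = 2163 → 4016
20–39: 5400 × 0.955 = 5157
40–59: 3400 × 0.955 = 3247
60–79: 8900 × 0.951 = 8464
→ [4016, 5157, 3247, 8464]
[period 2]
Births: 5157 × 0.545 = 2811 ; 3247 × 0.243 = 789 → 3600
20–39: 4016 × 0.955 = 3835
40–59: 5157 × 0.955 = 4925
60–79: 3247 × 0.951 = 3088
→ [3600, 3835, 4925, 3088]
[period 3]
Births: 3835 × 0.545 = 2090 ; 4925 × 0.243 = 1197 → 3287
20–39: 3600 × 0.955 = 3438
40–59: 3835 × 0.955 = 3662
60–79: 4925 × 0.951 = 4684
→ [3287, 3438, 3662, 4684]
Scenario A total after 3 periods: 15071
Scenario B projection —
[period 1]
Births: 3400 × 0.495 = 1683 ; 8900 × 0.243 = 2163 → 3846
20–39: 5400 × 0.955 = 5157
40–59: 3400 × 0.955 = 3247
60–79: 8900 × 0.951 = 8464
→ [3846, 5157, 3247, 8464]
[period 2]
Births: 5157 × 0.495 = 2553 ; 3247 × 0.243 = 789 → 3342
20–39: 3846 × 0.955 = 3673
40–59: 5157 × 0.955 = 4925
60–79: 3247 × 0.951 = 3088
→ [3342, 3673, 4925, 3088]
[period 3]
Births: 3673 × 0.495 = 1818 ; 4925 × 0.243 = 1197 → 3015
20–39: 3342 × 0.955 = 3192
40–59: 3673 × 0.955 = 3508
60–79: 4925 × 0.951 = 4684
→ [3015, 3192, 3508, 4684]
Scenario B total after 3 periods: 14399
Difference B − A = 14399 − 15071 = -672

-672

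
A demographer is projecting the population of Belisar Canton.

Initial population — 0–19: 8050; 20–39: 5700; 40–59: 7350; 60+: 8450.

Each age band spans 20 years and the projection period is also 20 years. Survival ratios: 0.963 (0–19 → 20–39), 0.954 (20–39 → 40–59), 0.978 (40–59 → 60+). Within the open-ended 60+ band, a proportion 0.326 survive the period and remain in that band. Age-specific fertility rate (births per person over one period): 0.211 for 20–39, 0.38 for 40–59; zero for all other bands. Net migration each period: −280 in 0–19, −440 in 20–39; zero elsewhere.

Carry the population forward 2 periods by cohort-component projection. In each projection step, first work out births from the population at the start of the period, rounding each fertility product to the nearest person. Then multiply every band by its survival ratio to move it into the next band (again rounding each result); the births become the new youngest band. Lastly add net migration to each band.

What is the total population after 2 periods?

22003

Period 1:
Births: 5700 × 0.211 = 1203 ; 7350 × 0.38 = 2793 → total 3996
20–39: 8050 × 0.963 = 7752
40–59: 5700 × 0.954 = 5438
60+: 7350 × 0.978 + 8450 × 0.326 = 7188 + 2755 = 9943
Net migration: 0–19 − 280 → 3716; 20–39 − 440 → 7312
→ [3716, 7312, 5438, 9943]
Period 2:
Births: 7312 × 0.211 = 1543 ; 5438 × 0.38 = 2066 → total 3609
20–39: 3716 × 0.963 = 3579
40–59: 7312 × 0.954 = 6976
60+: 5438 × 0.978 + 9943 × 0.326 = 5318 + 3241 = 8559
Net migration: 0–19 − 280 → 3329; 20–39 − 440 → 3139
→ [3329, 3139, 6976, 8559]
Total after period 2: 3329 + 3139 + 6976 + 8559 = 22003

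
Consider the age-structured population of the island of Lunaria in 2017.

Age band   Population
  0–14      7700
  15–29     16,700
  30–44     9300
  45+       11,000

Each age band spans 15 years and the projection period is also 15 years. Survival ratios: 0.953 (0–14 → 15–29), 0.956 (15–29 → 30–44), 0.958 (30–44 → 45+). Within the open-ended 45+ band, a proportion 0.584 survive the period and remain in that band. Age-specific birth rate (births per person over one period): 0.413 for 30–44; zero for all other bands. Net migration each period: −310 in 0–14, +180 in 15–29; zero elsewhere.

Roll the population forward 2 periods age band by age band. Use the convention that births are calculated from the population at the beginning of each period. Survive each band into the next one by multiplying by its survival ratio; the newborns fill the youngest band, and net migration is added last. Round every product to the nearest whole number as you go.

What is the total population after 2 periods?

Period 1:
Births: 9300 × 0.413 = 3841
15–29: 7700 × 0.953 = 7338
30–44: 16700 × 0.956 = 15965
45+: 9300 × 0.958 + 11000 × 0.584 = 8909 + 6424 = 15333
Net migration: 0–14 − 310 → 3531; 15–29 + 180 → 7518
→ [3531, 7518, 15965, 15333]
Period 2:
Births: 15965 × 0.413 = 6594
15–29: 3531 × 0.953 = 3365
30–44: 7518 × 0.956 = 7187
45+: 15965 × 0.958 + 15333 × 0.584 = 15294 + 8954 = 24248
Net migration: 0–14 − 310 → 6284; 15–29 + 180 → 3545
→ [6284, 3545, 7187, 24248]
Total after period 2: 6284 + 3545 + 7187 + 24248 = 41264

41264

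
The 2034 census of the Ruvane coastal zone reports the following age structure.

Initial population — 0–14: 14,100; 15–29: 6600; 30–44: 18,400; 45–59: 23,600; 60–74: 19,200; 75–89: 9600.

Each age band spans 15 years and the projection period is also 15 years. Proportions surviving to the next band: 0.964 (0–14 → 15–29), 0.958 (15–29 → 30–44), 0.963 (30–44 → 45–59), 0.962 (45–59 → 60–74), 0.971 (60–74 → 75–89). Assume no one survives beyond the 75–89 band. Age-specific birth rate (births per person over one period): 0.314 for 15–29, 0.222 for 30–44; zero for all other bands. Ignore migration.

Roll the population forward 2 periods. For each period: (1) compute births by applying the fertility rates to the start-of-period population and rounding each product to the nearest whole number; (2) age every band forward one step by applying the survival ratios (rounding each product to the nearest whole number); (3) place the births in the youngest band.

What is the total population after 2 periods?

Let group 1 be 0–14 through group 6 = 75–89.
— Period 1 —
Births: 6600 × 0.314 = 2072  |  18400 × 0.222 = 4085 — total 6157
Group 2: 14100 × 0.964 = 13592
Group 3: 6600 × 0.958 = 6323
Group 4: 18400 × 0.963 = 17719
Group 5: 23600 × 0.962 = 22703
Group 6: 19200 × 0.971 = 18643
Giving 6157 / 13592 / 6323 / 17719 / 22703 / 18643.
— Period 2 —
Births: 13592 × 0.314 = 4268  |  6323 × 0.222 = 1404 — total 5672
Group 2: 6157 × 0.964 = 5935
Group 3: 13592 × 0.958 = 13021
Group 4: 6323 × 0.963 = 6089
Group 5: 17719 × 0.962 = 17046
Group 6: 22703 × 0.971 = 22045
Giving 5672 / 5935 / 13021 / 6089 / 17046 / 22045.
Total after period 2: 5672 + 5935 + 13021 + 6089 + 17046 + 22045 = 69808

69808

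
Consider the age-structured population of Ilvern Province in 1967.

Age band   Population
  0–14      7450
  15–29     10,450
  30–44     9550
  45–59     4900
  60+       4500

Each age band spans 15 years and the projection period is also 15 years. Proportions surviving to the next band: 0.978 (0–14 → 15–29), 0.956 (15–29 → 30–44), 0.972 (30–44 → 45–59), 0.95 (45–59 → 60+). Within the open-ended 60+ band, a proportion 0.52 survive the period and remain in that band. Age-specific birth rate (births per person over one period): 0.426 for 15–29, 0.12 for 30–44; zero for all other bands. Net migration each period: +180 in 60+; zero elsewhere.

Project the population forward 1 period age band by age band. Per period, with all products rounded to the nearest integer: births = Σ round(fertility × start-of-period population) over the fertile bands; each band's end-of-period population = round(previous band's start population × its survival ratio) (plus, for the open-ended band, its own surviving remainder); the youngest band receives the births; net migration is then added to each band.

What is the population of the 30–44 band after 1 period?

Period 1.
Births: 10450 × 0.426 = 4452 ; 9550 × 0.12 = 1146 — total 5598
15–29: 7450 × 0.978 = 7286
30–44: 10450 × 0.956 = 9990
45–59: 9550 × 0.972 = 9283
60+: 4900 × 0.95 + 4500 × 0.52 = 4655 + 2340 = 6995
Net migration: 60+ + 180 → 7175
→ [5598, 7286, 9990, 9283, 7175]

9990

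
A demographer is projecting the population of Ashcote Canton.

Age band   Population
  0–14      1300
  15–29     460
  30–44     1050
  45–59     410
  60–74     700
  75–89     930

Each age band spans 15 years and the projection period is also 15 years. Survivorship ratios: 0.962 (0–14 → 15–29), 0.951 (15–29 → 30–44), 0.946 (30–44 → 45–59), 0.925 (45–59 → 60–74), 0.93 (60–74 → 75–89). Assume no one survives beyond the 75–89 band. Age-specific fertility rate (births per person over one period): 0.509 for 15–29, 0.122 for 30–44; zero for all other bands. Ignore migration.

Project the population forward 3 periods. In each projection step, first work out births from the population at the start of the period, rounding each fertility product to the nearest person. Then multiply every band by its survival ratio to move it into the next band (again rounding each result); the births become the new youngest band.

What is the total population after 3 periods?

Call the bands 1 to 6, youngest first.
— Period 1 —
Births: 460 * 0.509 = 234 ; 1050 * 0.122 = 128 — total 362
Band 2: 1300 * 0.962 = 1251
Band 3: 460 * 0.951 = 437
Band 4: 1050 * 0.946 = 993
Band 5: 410 * 0.925 = 379
Band 6: 700 * 0.93 = 651
Giving 362 / 1251 / 437 / 993 / 379 / 651.
— Period 2 —
Births: 1251 * 0.509 = 637 ; 437 * 0.122 = 53 — total 690
Band 2: 362 * 0.962 = 348
Band 3: 1251 * 0.951 = 1190
Band 4: 437 * 0.946 = 413
Band 5: 993 * 0.925 = 919
Band 6: 379 * 0.93 = 352
Giving 690 / 348 / 1190 / 413 / 919 / 352.
— Period 3 —
Births: 348 * 0.509 = 177 ; 1190 * 0.122 = 145 — total 322
Band 2: 690 * 0.962 = 664
Band 3: 348 * 0.951 = 331
Band 4: 1190 * 0.946 = 1126
Band 5: 413 * 0.925 = 382
Band 6: 919 * 0.93 = 855
Giving 322 / 664 / 331 / 1126 / 382 / 855.
Total after period 3: 322 + 664 + 331 + 1126 + 382 + 855 = 3680

3680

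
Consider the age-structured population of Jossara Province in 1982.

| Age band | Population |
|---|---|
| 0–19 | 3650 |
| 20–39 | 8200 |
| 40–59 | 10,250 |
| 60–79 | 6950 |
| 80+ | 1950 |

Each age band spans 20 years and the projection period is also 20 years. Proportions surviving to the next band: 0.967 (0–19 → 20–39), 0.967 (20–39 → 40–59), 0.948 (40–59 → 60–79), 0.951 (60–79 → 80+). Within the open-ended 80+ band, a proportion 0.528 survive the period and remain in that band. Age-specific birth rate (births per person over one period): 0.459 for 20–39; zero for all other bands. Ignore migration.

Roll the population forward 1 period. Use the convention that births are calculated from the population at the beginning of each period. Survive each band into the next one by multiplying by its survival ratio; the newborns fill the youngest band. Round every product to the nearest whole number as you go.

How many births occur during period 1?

3764

Call the bands 1 to 5, youngest first.
— Period 1 —
Births: 8200 * 0.459 = 3764
Band 2: 3650 * 0.967 = 3530
Band 3: 8200 * 0.967 = 7929
Band 4: 10250 * 0.948 = 9717
Band 5: 6950 * 0.951 + 1950 * 0.528 = 6609 + 1030 = 7639
Giving 3764 / 3530 / 7929 / 9717 / 7639.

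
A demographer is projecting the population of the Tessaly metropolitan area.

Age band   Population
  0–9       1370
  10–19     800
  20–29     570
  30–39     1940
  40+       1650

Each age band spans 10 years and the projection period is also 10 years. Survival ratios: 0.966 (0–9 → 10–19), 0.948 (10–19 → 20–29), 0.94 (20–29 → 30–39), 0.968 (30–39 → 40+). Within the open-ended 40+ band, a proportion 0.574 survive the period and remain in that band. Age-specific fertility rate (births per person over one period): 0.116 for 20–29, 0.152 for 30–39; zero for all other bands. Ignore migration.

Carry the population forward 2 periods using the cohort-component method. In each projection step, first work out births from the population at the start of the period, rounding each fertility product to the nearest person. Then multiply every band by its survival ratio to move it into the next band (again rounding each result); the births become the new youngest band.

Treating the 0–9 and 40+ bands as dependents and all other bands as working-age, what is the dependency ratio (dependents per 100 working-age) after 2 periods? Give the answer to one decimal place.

— Period 1 —
Births: 570 × 0.116 = 66, 1940 × 0.152 = 295 ⇒ total 361
10–19: 1370 × 0.966 = 1323
20–29: 800 × 0.948 = 758
30–39: 570 × 0.94 = 536
40+: 1940 × 0.968 + 1650 × 0.574 = 1878 + 947 = 2825
→ [361, 1323, 758, 536, 2825]
— Period 2 —
Births: 758 × 0.116 = 88, 536 × 0.152 = 81 ⇒ total 169
10–19: 361 × 0.966 = 349
20–29: 1323 × 0.948 = 1254
30–39: 758 × 0.94 = 713
40+: 536 × 0.968 + 2825 × 0.574 = 519 + 1622 = 2141
→ [169, 349, 1254, 713, 2141]
Dependents (band 0–9 + band 40+) = 169 + 2141 = 2310; working-age = 2316; ratio = 2310/2316 × 100 = 99.7

99.7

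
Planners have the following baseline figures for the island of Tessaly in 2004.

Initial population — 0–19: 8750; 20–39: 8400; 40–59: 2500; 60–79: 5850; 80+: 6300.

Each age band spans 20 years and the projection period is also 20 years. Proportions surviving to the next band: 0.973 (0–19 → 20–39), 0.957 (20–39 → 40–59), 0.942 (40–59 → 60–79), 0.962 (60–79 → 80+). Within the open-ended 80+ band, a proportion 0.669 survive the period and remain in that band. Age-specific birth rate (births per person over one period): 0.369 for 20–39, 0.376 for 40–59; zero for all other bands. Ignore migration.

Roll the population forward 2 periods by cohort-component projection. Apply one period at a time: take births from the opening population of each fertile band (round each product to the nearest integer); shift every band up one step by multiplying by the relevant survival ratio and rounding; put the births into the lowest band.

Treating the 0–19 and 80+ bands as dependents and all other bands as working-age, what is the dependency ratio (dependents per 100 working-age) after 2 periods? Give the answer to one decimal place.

76.4

Period 1.
Births: 8400 * 0.369 = 3100  |  2500 * 0.376 = 940 — total 4040
20–39: 8750 * 0.973 = 8514
40–59: 8400 * 0.957 = 8039
60–79: 2500 * 0.942 = 2355
80+: 5850 * 0.962 + 6300 * 0.669 = 5628 + 4215 = 9843
→ [4040, 8514, 8039, 2355, 9843]
Period 2.
Births: 8514 * 0.369 = 3142  |  8039 * 0.376 = 3023 — total 6165
20–39: 4040 * 0.973 = 3931
40–59: 8514 * 0.957 = 8148
60–79: 8039 * 0.942 = 7573
80+: 2355 * 0.962 + 9843 * 0.669 = 2266 + 6585 = 8851
→ [6165, 3931, 8148, 7573, 8851]
Dependents (band 0–19 + band 80+) = 6165 + 8851 = 15016; working-age = 19652; ratio = 15016/19652 × 100 = 76.4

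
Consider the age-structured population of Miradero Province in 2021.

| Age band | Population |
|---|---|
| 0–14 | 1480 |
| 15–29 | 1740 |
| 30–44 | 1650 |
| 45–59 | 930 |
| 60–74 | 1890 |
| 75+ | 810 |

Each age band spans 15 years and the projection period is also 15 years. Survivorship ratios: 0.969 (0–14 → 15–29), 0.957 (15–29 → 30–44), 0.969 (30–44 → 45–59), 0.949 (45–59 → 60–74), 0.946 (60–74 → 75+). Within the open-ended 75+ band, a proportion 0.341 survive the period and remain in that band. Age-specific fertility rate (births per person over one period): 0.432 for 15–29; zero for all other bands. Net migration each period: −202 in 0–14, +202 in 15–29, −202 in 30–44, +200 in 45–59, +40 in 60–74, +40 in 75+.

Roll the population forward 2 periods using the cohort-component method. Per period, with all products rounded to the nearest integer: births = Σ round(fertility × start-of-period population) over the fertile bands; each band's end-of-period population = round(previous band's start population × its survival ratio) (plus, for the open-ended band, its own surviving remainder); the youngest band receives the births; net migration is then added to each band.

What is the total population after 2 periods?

7599

Period 1:
Births: 1740 × 0.432 = 752
15–29: 1480 × 0.969 = 1434
30–44: 1740 × 0.957 = 1665
45–59: 1650 × 0.969 = 1599
60–74: 930 × 0.949 = 883
75+: 1890 × 0.946 + 810 × 0.341 = 1788 + 276 = 2064
Net migration: 0–14 − 202 → 550; 15–29 + 202 → 1636; 30–44 − 202 → 1463; 45–59 + 200 → 1799; 60–74 + 40 → 923; 75+ + 40 → 2104
Population now: 0–14=550, 15–29=1636, 30–44=1463, 45–59=1799, 60–74=923, 75+=2104
Period 2:
Births: 1636 × 0.432 = 707
15–29: 550 × 0.969 = 533
30–44: 1636 × 0.957 = 1566
45–59: 1463 × 0.969 = 1418
60–74: 1799 × 0.949 = 1707
75+: 923 × 0.946 + 2104 × 0.341 = 873 + 717 = 1590
Net migration: 0–14 − 202 → 505; 15–29 + 202 → 735; 30–44 − 202 → 1364; 45–59 + 200 → 1618; 60–74 + 40 → 1747; 75+ + 40 → 1630
Population now: 0–14=505, 15–29=735, 30–44=1364, 45–59=1618, 60–74=1747, 75+=1630
Total after period 2: 505 + 735 + 1364 + 1618 + 1747 + 1630 = 7599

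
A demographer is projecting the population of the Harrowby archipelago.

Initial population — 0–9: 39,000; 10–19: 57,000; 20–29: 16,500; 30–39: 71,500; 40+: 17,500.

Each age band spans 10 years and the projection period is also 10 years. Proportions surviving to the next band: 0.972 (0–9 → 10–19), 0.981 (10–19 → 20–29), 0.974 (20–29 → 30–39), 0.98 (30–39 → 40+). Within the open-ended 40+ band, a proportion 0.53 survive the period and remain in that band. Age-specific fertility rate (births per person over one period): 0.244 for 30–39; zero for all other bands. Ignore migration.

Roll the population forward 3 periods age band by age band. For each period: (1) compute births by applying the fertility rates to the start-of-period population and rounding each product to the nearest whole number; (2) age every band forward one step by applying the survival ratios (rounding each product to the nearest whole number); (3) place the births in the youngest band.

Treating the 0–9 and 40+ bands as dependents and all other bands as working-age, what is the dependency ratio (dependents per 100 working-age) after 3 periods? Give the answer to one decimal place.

Let group 1 be 0–9 through group 5 = 40+.
— Period 1 —
Births: 71500 * 0.244 = 17446
Group 2: 39000 * 0.972 = 37908
Group 3: 57000 * 0.981 = 55917
Group 4: 16500 * 0.974 = 16071
Group 5: 71500 * 0.98 + 17500 * 0.53 = 70070 + 9275 = 79345
Giving 17446 / 37908 / 55917 / 16071 / 79345.
— Period 2 —
Births: 16071 * 0.244 = 3921
Group 2: 17446 * 0.972 = 16958
Group 3: 37908 * 0.981 = 37188
Group 4: 55917 * 0.974 = 54463
Group 5: 16071 * 0.98 + 79345 * 0.53 = 15750 + 42053 = 57803
Giving 3921 / 16958 / 37188 / 54463 / 57803.
— Period 3 —
Births: 54463 * 0.244 = 13289
Group 2: 3921 * 0.972 = 3811
Group 3: 16958 * 0.981 = 16636
Group 4: 37188 * 0.974 = 36221
Group 5: 54463 * 0.98 + 57803 * 0.53 = 53374 + 30636 = 84010
Giving 13289 / 3811 / 16636 / 36221 / 84010.
Dependents (band 0–9 + band 40+) = 13289 + 84010 = 97299; working-age = 56668; ratio = 97299/56668 × 100 = 171.7

171.7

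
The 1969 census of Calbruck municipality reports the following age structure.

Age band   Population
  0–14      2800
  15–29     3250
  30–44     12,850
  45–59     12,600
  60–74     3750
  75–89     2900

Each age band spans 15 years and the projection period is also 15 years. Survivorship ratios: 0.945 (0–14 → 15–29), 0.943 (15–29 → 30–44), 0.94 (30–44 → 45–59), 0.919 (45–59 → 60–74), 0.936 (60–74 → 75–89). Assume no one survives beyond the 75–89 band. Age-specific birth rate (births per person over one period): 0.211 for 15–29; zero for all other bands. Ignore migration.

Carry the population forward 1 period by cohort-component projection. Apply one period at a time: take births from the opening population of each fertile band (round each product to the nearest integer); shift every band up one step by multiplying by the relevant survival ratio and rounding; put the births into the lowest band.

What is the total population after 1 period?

Call the groups 1 to 6, youngest first.
Period 1:
Births: 3250 × 0.211 = 686
Group 2: 2800 × 0.945 = 2646
Group 3: 3250 × 0.943 = 3065
Group 4: 12850 × 0.94 = 12079
Group 5: 12600 × 0.919 = 11579
Group 6: 3750 × 0.936 = 3510
→ [686, 2646, 3065, 12079, 11579, 3510]
Total after period 1: 686 + 2646 + 3065 + 12079 + 11579 + 3510 = 33565

33565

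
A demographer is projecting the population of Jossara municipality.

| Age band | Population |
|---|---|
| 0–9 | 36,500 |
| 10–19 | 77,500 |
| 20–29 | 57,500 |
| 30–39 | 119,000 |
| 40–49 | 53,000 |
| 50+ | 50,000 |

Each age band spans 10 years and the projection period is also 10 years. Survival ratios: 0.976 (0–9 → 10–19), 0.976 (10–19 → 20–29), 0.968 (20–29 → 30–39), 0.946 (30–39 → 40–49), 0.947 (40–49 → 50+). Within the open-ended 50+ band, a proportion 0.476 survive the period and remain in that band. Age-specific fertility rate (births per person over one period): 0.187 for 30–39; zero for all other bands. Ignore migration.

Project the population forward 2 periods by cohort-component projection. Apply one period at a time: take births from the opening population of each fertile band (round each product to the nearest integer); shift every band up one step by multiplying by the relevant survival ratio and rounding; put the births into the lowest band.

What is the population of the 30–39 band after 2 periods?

73220

Let band 1 be 0–9 through band 6 = 50+.
Period 1:
Births: 119000 × 0.187 = 22253
Band 2: 36500 × 0.976 = 35624
Band 3: 77500 × 0.976 = 75640
Band 4: 57500 × 0.968 = 55660
Band 5: 119000 × 0.946 = 112574
Band 6: 53000 × 0.947 + 50000 × 0.476 = 50191 + 23800 = 73991
Population now: 0–9=22253, 10–19=35624, 20–29=75640, 30–39=55660, 40–49=112574, 50+=73991
Period 2:
Births: 55660 × 0.187 = 10408
Band 2: 22253 × 0.976 = 21719
Band 3: 35624 × 0.976 = 34769
Band 4: 75640 × 0.968 = 73220
Band 5: 55660 × 0.946 = 52654
Band 6: 112574 × 0.947 + 73991 × 0.476 = 106608 + 35220 = 141828
Population now: 0–9=10408, 10–19=21719, 20–29=34769, 30–39=73220, 40–49=52654, 50+=141828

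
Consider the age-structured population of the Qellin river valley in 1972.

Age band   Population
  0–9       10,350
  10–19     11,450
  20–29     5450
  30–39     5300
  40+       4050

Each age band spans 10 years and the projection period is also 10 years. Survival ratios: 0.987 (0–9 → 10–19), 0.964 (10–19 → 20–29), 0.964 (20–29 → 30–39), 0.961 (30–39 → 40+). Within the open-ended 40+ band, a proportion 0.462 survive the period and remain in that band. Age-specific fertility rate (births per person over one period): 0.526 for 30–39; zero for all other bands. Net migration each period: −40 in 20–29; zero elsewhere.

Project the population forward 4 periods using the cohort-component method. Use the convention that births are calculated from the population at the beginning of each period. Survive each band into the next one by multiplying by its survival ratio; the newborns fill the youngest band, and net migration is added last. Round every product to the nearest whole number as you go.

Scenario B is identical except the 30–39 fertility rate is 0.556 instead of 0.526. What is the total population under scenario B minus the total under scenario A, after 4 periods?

Numbering the bands 1..5 from youngest to oldest:
— Period 1 —
Births: 5300 × 0.526 = 2788
Band 2: 10350 × 0.987 = 10215
Band 3: 11450 × 0.964 = 11038
Band 4: 5450 × 0.964 = 5254
Band 5: 5300 × 0.961 + 4050 × 0.462 = 5093 + 1871 = 6964
Net migration: Band 3 − 40 → 10998
→ [2788, 10215, 10998, 5254, 6964]
— Period 2 —
Births: 5254 × 0.526 = 2764
Band 2: 2788 × 0.987 = 2752
Band 3: 10215 × 0.964 = 9847
Band 4: 10998 × 0.964 = 10602
Band 5: 5254 × 0.961 + 6964 × 0.462 = 5049 + 3217 = 8266
Net migration: Band 3 − 40 → 9807
→ [2764, 2752, 9807, 10602, 8266]
— Period 3 —
Births: 10602 × 0.526 = 5577
Band 2: 2764 × 0.987 = 2728
Band 3: 2752 × 0.964 = 2653
Band 4: 9807 × 0.964 = 9454
Band 5: 10602 × 0.961 + 8266 × 0.462 = 10189 + 3819 = 14008
Net migration: Band 3 − 40 → 2613
→ [5577, 2728, 2613, 9454, 14008]
— Period 4 —
Births: 9454 × 0.526 = 4973
Band 2: 5577 × 0.987 = 5504
Band 3: 2728 × 0.964 = 2630
Band 4: 2613 × 0.964 = 2519
Band 5: 9454 × 0.961 + 14008 × 0.462 = 9085 + 6472 = 15557
Net migration: Band 3 − 40 → 2590
→ [4973, 5504, 2590, 2519, 15557]
Scenario A total after 4 periods: 31143
Scenario B projection —
— Period 1 —
Births: 5300 × 0.556 = 2947
Band 2: 10350 × 0.987 = 10215
Band 3: 11450 × 0.964 = 11038
Band 4: 5450 × 0.964 = 5254
Band 5: 5300 × 0.961 + 4050 × 0.462 = 5093 + 1871 = 6964
Net migration: Band 3 − 40 → 10998
→ [2947, 10215, 10998, 5254, 6964]
— Period 2 —
Births: 5254 × 0.556 = 2921
Band 2: 2947 × 0.987 = 2909
Band 3: 10215 × 0.964 = 9847
Band 4: 10998 × 0.964 = 10602
Band 5: 5254 × 0.961 + 6964 × 0.462 = 5049 + 3217 = 8266
Net migration: Band 3 − 40 → 9807
→ [2921, 2909, 9807, 10602, 8266]
— Period 3 —
Births: 10602 × 0.556 = 5895
Band 2: 2921 × 0.987 = 2883
Band 3: 2909 × 0.964 = 2804
Band 4: 9807 × 0.964 = 9454
Band 5: 10602 × 0.961 + 8266 × 0.462 = 10189 + 3819 = 14008
Net migration: Band 3 − 40 → 2764
→ [5895, 2883, 2764, 9454, 14008]
— Period 4 —
Births: 9454 × 0.556 = 5256
Band 2: 5895 × 0.987 = 5818
Band 3: 2883 × 0.964 = 2779
Band 4: 2764 × 0.964 = 2664
Band 5: 9454 × 0.961 + 14008 × 0.462 = 9085 + 6472 = 15557
Net migration: Band 3 − 40 → 2739
→ [5256, 5818, 2739, 2664, 15557]
Scenario B total after 4 periods: 32034
Difference B − A = 32034 − 31143 = 891

891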